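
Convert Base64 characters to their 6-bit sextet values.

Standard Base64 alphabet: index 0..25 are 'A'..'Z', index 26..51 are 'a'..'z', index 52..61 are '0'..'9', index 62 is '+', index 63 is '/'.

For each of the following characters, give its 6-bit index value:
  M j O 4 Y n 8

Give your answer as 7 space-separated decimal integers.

'M': A..Z range, ord('M') − ord('A') = 12
'j': a..z range, 26 + ord('j') − ord('a') = 35
'O': A..Z range, ord('O') − ord('A') = 14
'4': 0..9 range, 52 + ord('4') − ord('0') = 56
'Y': A..Z range, ord('Y') − ord('A') = 24
'n': a..z range, 26 + ord('n') − ord('a') = 39
'8': 0..9 range, 52 + ord('8') − ord('0') = 60

Answer: 12 35 14 56 24 39 60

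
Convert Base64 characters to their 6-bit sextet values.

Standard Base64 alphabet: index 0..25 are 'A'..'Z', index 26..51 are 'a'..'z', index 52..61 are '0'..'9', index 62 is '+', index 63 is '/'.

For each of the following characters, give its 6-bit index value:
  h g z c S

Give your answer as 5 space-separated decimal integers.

'h': a..z range, 26 + ord('h') − ord('a') = 33
'g': a..z range, 26 + ord('g') − ord('a') = 32
'z': a..z range, 26 + ord('z') − ord('a') = 51
'c': a..z range, 26 + ord('c') − ord('a') = 28
'S': A..Z range, ord('S') − ord('A') = 18

Answer: 33 32 51 28 18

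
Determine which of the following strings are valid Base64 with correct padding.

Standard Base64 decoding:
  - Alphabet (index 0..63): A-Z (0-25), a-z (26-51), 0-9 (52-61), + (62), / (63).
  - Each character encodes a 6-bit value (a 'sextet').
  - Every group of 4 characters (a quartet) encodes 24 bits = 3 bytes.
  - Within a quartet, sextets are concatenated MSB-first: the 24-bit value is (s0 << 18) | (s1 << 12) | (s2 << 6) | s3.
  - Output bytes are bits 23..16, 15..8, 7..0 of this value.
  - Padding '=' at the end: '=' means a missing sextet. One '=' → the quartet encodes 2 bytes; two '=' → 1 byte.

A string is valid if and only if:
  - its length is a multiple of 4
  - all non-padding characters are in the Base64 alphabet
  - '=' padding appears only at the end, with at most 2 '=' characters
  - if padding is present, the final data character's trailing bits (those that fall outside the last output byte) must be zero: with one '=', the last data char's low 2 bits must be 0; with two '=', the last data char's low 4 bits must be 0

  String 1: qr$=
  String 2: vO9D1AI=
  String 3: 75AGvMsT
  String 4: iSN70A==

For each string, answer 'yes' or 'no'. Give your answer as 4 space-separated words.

String 1: 'qr$=' → invalid (bad char(s): ['$'])
String 2: 'vO9D1AI=' → valid
String 3: '75AGvMsT' → valid
String 4: 'iSN70A==' → valid

Answer: no yes yes yes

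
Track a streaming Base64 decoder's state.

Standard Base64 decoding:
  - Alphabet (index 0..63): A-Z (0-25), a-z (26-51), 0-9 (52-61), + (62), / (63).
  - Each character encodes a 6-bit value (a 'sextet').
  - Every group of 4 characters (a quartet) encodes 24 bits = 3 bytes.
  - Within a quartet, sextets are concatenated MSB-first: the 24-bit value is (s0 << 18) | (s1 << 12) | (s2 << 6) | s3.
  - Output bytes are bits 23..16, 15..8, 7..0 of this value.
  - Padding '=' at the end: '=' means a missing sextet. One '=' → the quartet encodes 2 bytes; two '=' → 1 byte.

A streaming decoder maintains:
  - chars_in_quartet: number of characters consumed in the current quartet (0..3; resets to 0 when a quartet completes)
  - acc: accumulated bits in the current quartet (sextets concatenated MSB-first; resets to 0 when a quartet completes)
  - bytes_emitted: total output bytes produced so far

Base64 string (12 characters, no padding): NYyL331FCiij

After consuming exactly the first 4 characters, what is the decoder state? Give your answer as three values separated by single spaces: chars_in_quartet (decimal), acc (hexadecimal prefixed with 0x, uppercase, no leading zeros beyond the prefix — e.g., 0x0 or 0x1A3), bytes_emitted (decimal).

After char 0 ('N'=13): chars_in_quartet=1 acc=0xD bytes_emitted=0
After char 1 ('Y'=24): chars_in_quartet=2 acc=0x358 bytes_emitted=0
After char 2 ('y'=50): chars_in_quartet=3 acc=0xD632 bytes_emitted=0
After char 3 ('L'=11): chars_in_quartet=4 acc=0x358C8B -> emit 35 8C 8B, reset; bytes_emitted=3

Answer: 0 0x0 3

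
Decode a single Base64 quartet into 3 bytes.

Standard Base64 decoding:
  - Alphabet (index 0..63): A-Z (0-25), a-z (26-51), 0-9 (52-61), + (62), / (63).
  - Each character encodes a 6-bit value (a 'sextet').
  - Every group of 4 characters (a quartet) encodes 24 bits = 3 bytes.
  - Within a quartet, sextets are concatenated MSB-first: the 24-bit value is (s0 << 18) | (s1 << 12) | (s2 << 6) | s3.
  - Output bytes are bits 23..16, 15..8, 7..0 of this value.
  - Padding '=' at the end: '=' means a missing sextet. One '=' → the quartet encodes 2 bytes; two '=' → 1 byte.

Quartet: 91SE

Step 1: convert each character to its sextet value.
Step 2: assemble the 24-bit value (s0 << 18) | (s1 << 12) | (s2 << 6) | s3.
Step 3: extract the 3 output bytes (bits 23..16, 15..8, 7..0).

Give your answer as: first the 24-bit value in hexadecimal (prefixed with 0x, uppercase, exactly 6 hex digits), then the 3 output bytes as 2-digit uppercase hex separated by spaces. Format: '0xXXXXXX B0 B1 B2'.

Sextets: 9=61, 1=53, S=18, E=4
24-bit: (61<<18) | (53<<12) | (18<<6) | 4
      = 0xF40000 | 0x035000 | 0x000480 | 0x000004
      = 0xF75484
Bytes: (v>>16)&0xFF=F7, (v>>8)&0xFF=54, v&0xFF=84

Answer: 0xF75484 F7 54 84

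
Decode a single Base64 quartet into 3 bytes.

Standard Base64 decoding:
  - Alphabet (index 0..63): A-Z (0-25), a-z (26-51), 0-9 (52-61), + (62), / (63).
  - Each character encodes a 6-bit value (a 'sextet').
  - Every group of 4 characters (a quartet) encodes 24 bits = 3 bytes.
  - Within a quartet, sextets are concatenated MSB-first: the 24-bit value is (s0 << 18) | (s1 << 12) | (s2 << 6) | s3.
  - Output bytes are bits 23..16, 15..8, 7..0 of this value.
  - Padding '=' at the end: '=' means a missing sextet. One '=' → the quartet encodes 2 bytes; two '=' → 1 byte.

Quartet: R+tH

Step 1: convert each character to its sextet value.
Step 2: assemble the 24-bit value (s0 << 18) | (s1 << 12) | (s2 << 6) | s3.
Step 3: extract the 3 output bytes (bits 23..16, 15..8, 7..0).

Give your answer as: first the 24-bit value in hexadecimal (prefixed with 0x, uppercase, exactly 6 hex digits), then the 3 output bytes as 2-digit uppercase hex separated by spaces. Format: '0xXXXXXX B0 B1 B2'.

Sextets: R=17, +=62, t=45, H=7
24-bit: (17<<18) | (62<<12) | (45<<6) | 7
      = 0x440000 | 0x03E000 | 0x000B40 | 0x000007
      = 0x47EB47
Bytes: (v>>16)&0xFF=47, (v>>8)&0xFF=EB, v&0xFF=47

Answer: 0x47EB47 47 EB 47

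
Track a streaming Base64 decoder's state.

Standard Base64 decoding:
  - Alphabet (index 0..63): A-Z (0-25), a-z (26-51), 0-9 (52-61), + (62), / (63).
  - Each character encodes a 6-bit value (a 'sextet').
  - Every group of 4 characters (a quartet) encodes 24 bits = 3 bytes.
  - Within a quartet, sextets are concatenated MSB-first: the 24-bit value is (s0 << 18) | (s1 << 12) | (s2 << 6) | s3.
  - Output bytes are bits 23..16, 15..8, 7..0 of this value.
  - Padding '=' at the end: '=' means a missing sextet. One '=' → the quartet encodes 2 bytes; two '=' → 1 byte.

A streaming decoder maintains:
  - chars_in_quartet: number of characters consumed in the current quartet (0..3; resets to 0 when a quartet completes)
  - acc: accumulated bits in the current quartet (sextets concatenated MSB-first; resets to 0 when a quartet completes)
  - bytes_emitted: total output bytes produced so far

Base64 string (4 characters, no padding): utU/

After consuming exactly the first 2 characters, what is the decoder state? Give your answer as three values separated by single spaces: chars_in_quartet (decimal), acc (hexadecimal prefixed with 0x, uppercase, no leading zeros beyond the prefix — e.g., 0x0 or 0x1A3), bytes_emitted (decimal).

Answer: 2 0xBAD 0

Derivation:
After char 0 ('u'=46): chars_in_quartet=1 acc=0x2E bytes_emitted=0
After char 1 ('t'=45): chars_in_quartet=2 acc=0xBAD bytes_emitted=0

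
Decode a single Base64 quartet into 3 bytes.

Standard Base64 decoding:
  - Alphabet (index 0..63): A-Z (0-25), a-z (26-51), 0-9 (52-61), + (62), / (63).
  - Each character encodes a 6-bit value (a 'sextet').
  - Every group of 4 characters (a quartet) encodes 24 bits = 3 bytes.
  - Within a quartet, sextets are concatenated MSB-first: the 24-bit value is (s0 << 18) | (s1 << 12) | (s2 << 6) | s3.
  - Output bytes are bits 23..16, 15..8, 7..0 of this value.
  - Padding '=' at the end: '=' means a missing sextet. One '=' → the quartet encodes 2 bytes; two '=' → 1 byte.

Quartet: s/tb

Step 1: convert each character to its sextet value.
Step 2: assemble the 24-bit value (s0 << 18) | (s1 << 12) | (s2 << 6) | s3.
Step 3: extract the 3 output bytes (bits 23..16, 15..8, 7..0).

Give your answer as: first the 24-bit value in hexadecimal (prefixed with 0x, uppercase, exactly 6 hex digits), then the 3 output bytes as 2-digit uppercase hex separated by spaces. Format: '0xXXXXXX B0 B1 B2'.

Answer: 0xB3FB5B B3 FB 5B

Derivation:
Sextets: s=44, /=63, t=45, b=27
24-bit: (44<<18) | (63<<12) | (45<<6) | 27
      = 0xB00000 | 0x03F000 | 0x000B40 | 0x00001B
      = 0xB3FB5B
Bytes: (v>>16)&0xFF=B3, (v>>8)&0xFF=FB, v&0xFF=5B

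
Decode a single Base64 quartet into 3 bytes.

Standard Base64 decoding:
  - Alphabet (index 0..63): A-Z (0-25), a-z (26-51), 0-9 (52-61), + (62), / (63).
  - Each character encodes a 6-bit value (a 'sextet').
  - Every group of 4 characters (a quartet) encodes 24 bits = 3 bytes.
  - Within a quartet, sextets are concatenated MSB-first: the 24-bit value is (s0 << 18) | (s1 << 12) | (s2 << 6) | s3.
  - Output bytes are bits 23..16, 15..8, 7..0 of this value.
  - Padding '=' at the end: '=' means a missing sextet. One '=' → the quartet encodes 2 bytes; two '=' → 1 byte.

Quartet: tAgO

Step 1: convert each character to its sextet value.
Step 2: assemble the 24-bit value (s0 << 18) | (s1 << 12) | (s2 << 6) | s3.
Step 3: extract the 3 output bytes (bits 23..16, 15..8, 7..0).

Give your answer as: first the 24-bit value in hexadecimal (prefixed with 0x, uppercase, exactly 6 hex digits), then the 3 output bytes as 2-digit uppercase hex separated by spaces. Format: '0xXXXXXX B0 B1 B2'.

Sextets: t=45, A=0, g=32, O=14
24-bit: (45<<18) | (0<<12) | (32<<6) | 14
      = 0xB40000 | 0x000000 | 0x000800 | 0x00000E
      = 0xB4080E
Bytes: (v>>16)&0xFF=B4, (v>>8)&0xFF=08, v&0xFF=0E

Answer: 0xB4080E B4 08 0E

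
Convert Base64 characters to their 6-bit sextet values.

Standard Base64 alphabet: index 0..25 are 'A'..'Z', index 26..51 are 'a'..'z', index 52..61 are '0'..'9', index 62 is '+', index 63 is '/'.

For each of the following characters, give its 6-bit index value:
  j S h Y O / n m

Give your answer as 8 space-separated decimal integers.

'j': a..z range, 26 + ord('j') − ord('a') = 35
'S': A..Z range, ord('S') − ord('A') = 18
'h': a..z range, 26 + ord('h') − ord('a') = 33
'Y': A..Z range, ord('Y') − ord('A') = 24
'O': A..Z range, ord('O') − ord('A') = 14
'/': index 63
'n': a..z range, 26 + ord('n') − ord('a') = 39
'm': a..z range, 26 + ord('m') − ord('a') = 38

Answer: 35 18 33 24 14 63 39 38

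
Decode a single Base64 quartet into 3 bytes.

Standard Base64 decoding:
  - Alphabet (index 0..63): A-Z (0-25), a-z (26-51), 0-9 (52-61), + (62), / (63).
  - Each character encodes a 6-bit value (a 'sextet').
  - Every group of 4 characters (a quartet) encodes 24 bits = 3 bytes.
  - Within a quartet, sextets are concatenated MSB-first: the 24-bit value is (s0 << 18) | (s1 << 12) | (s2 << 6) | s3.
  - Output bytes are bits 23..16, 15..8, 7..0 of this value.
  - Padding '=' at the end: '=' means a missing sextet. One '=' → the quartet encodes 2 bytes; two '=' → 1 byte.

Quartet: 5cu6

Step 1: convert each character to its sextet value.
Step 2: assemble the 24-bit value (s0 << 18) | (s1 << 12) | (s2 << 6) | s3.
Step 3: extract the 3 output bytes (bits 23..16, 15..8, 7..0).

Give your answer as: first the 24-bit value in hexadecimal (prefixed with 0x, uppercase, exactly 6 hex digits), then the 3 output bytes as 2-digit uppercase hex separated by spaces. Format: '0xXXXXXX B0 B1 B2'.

Sextets: 5=57, c=28, u=46, 6=58
24-bit: (57<<18) | (28<<12) | (46<<6) | 58
      = 0xE40000 | 0x01C000 | 0x000B80 | 0x00003A
      = 0xE5CBBA
Bytes: (v>>16)&0xFF=E5, (v>>8)&0xFF=CB, v&0xFF=BA

Answer: 0xE5CBBA E5 CB BA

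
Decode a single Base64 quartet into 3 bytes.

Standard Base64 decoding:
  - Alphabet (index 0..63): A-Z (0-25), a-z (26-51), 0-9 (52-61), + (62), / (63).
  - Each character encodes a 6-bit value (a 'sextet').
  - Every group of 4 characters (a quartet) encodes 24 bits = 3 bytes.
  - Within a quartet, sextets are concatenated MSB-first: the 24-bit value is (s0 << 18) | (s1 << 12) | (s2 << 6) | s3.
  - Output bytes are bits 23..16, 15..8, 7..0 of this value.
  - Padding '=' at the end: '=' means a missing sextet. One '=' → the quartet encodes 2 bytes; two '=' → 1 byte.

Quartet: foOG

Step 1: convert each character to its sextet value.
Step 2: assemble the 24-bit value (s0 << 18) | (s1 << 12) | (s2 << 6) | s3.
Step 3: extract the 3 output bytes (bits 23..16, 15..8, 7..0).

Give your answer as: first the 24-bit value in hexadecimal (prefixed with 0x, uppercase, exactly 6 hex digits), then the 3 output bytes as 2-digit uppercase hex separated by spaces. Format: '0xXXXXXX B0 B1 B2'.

Answer: 0x7E8386 7E 83 86

Derivation:
Sextets: f=31, o=40, O=14, G=6
24-bit: (31<<18) | (40<<12) | (14<<6) | 6
      = 0x7C0000 | 0x028000 | 0x000380 | 0x000006
      = 0x7E8386
Bytes: (v>>16)&0xFF=7E, (v>>8)&0xFF=83, v&0xFF=86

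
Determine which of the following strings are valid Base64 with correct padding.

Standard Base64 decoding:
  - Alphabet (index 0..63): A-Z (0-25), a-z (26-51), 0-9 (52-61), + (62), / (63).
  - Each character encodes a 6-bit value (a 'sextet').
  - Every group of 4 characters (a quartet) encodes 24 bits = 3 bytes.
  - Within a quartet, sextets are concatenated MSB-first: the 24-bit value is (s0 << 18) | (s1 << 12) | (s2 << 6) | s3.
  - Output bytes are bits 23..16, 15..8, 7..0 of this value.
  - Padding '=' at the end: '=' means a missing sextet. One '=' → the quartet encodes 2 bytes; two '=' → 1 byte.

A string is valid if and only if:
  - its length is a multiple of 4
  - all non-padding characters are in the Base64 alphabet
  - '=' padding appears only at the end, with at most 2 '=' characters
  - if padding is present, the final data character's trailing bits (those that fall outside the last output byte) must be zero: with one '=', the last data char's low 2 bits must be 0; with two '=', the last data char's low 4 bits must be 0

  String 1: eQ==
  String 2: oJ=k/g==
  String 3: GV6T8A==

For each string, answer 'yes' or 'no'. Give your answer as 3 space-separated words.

String 1: 'eQ==' → valid
String 2: 'oJ=k/g==' → invalid (bad char(s): ['=']; '=' in middle)
String 3: 'GV6T8A==' → valid

Answer: yes no yes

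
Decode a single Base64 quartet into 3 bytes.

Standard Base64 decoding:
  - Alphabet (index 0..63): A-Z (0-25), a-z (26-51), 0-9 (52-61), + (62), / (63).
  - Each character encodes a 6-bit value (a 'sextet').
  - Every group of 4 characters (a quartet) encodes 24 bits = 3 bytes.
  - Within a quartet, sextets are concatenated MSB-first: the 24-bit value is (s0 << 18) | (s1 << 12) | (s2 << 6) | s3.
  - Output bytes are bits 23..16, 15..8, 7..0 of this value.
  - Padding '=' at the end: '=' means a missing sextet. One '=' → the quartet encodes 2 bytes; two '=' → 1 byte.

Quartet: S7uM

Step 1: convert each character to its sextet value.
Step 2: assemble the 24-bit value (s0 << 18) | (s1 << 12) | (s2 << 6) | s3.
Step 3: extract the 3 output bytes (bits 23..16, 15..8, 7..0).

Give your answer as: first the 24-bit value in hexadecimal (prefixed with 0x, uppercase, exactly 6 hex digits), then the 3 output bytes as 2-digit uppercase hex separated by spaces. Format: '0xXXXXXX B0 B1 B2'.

Sextets: S=18, 7=59, u=46, M=12
24-bit: (18<<18) | (59<<12) | (46<<6) | 12
      = 0x480000 | 0x03B000 | 0x000B80 | 0x00000C
      = 0x4BBB8C
Bytes: (v>>16)&0xFF=4B, (v>>8)&0xFF=BB, v&0xFF=8C

Answer: 0x4BBB8C 4B BB 8C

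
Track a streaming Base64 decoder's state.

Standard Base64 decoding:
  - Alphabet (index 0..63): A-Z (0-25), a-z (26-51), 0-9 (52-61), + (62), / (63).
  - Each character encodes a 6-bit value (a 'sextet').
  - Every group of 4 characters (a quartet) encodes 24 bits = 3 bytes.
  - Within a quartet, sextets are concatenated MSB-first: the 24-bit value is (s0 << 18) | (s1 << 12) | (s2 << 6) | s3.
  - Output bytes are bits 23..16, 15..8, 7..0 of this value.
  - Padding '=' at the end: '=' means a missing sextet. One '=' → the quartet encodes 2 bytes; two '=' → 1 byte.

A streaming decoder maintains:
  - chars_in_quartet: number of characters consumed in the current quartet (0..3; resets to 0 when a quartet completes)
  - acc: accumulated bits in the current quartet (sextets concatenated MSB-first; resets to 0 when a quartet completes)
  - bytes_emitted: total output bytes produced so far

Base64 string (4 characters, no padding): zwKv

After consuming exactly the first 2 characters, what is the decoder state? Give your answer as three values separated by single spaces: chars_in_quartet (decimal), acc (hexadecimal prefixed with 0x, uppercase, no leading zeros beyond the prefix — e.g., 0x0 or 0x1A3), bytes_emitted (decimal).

After char 0 ('z'=51): chars_in_quartet=1 acc=0x33 bytes_emitted=0
After char 1 ('w'=48): chars_in_quartet=2 acc=0xCF0 bytes_emitted=0

Answer: 2 0xCF0 0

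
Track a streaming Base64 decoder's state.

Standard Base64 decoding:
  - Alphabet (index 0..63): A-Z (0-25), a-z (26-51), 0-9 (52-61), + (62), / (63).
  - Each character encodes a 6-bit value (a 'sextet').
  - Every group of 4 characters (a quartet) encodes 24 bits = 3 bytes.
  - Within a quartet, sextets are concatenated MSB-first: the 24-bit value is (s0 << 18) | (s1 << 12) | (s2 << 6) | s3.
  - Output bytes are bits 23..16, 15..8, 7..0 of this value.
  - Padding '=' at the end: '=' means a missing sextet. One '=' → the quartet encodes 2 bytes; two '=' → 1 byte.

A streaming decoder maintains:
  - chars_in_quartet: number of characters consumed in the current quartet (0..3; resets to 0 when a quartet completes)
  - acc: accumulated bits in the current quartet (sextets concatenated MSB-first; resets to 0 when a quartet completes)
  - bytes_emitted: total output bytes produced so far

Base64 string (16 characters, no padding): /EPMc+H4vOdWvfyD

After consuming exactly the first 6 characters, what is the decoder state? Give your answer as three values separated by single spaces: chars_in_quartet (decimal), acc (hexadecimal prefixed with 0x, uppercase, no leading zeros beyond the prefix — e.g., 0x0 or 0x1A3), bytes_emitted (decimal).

After char 0 ('/'=63): chars_in_quartet=1 acc=0x3F bytes_emitted=0
After char 1 ('E'=4): chars_in_quartet=2 acc=0xFC4 bytes_emitted=0
After char 2 ('P'=15): chars_in_quartet=3 acc=0x3F10F bytes_emitted=0
After char 3 ('M'=12): chars_in_quartet=4 acc=0xFC43CC -> emit FC 43 CC, reset; bytes_emitted=3
After char 4 ('c'=28): chars_in_quartet=1 acc=0x1C bytes_emitted=3
After char 5 ('+'=62): chars_in_quartet=2 acc=0x73E bytes_emitted=3

Answer: 2 0x73E 3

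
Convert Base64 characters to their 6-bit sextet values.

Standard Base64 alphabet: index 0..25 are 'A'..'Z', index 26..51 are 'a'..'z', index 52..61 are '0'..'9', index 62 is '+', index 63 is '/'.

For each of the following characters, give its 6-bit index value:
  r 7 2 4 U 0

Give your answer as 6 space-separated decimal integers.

Answer: 43 59 54 56 20 52

Derivation:
'r': a..z range, 26 + ord('r') − ord('a') = 43
'7': 0..9 range, 52 + ord('7') − ord('0') = 59
'2': 0..9 range, 52 + ord('2') − ord('0') = 54
'4': 0..9 range, 52 + ord('4') − ord('0') = 56
'U': A..Z range, ord('U') − ord('A') = 20
'0': 0..9 range, 52 + ord('0') − ord('0') = 52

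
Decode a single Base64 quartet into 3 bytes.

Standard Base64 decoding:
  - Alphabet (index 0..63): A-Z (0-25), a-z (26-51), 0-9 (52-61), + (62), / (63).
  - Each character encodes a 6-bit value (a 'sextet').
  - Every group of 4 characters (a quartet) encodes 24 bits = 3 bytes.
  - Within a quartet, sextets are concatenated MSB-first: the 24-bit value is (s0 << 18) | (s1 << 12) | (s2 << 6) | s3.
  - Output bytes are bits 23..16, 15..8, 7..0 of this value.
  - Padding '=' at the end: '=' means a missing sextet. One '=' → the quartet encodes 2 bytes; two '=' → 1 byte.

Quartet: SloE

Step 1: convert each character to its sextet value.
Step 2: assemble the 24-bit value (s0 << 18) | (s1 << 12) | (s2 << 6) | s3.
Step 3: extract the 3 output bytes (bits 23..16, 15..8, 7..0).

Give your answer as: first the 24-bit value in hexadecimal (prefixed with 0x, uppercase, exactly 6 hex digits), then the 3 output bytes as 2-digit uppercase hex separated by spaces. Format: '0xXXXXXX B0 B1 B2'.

Answer: 0x4A5A04 4A 5A 04

Derivation:
Sextets: S=18, l=37, o=40, E=4
24-bit: (18<<18) | (37<<12) | (40<<6) | 4
      = 0x480000 | 0x025000 | 0x000A00 | 0x000004
      = 0x4A5A04
Bytes: (v>>16)&0xFF=4A, (v>>8)&0xFF=5A, v&0xFF=04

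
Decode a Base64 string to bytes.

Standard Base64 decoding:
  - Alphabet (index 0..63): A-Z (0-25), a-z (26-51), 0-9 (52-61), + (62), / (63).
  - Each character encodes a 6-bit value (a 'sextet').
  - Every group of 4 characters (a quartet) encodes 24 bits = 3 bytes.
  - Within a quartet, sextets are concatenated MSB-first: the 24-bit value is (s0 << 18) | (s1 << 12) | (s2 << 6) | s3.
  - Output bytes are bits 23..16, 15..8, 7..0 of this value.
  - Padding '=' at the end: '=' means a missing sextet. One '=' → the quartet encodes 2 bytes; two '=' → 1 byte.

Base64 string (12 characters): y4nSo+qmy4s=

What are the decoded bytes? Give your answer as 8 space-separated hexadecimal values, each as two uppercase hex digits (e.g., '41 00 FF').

After char 0 ('y'=50): chars_in_quartet=1 acc=0x32 bytes_emitted=0
After char 1 ('4'=56): chars_in_quartet=2 acc=0xCB8 bytes_emitted=0
After char 2 ('n'=39): chars_in_quartet=3 acc=0x32E27 bytes_emitted=0
After char 3 ('S'=18): chars_in_quartet=4 acc=0xCB89D2 -> emit CB 89 D2, reset; bytes_emitted=3
After char 4 ('o'=40): chars_in_quartet=1 acc=0x28 bytes_emitted=3
After char 5 ('+'=62): chars_in_quartet=2 acc=0xA3E bytes_emitted=3
After char 6 ('q'=42): chars_in_quartet=3 acc=0x28FAA bytes_emitted=3
After char 7 ('m'=38): chars_in_quartet=4 acc=0xA3EAA6 -> emit A3 EA A6, reset; bytes_emitted=6
After char 8 ('y'=50): chars_in_quartet=1 acc=0x32 bytes_emitted=6
After char 9 ('4'=56): chars_in_quartet=2 acc=0xCB8 bytes_emitted=6
After char 10 ('s'=44): chars_in_quartet=3 acc=0x32E2C bytes_emitted=6
Padding '=': partial quartet acc=0x32E2C -> emit CB 8B; bytes_emitted=8

Answer: CB 89 D2 A3 EA A6 CB 8B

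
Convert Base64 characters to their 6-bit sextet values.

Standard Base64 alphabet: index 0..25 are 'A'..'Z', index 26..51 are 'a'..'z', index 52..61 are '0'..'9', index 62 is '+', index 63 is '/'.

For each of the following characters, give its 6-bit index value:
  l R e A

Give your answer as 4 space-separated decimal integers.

'l': a..z range, 26 + ord('l') − ord('a') = 37
'R': A..Z range, ord('R') − ord('A') = 17
'e': a..z range, 26 + ord('e') − ord('a') = 30
'A': A..Z range, ord('A') − ord('A') = 0

Answer: 37 17 30 0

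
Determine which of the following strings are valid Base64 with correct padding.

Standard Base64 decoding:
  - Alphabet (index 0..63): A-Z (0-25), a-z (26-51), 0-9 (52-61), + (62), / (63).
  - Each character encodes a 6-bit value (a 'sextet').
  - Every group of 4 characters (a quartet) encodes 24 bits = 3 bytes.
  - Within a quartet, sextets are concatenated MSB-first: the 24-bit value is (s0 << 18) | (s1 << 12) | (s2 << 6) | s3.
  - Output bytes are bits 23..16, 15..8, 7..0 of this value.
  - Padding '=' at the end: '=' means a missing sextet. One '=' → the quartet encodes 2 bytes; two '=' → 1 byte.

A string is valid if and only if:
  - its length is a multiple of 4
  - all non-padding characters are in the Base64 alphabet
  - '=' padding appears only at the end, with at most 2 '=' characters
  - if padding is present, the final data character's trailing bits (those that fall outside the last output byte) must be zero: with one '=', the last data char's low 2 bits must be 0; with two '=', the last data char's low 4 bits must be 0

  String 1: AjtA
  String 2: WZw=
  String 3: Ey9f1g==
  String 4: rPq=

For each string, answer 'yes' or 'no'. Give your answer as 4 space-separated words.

String 1: 'AjtA' → valid
String 2: 'WZw=' → valid
String 3: 'Ey9f1g==' → valid
String 4: 'rPq=' → invalid (bad trailing bits)

Answer: yes yes yes no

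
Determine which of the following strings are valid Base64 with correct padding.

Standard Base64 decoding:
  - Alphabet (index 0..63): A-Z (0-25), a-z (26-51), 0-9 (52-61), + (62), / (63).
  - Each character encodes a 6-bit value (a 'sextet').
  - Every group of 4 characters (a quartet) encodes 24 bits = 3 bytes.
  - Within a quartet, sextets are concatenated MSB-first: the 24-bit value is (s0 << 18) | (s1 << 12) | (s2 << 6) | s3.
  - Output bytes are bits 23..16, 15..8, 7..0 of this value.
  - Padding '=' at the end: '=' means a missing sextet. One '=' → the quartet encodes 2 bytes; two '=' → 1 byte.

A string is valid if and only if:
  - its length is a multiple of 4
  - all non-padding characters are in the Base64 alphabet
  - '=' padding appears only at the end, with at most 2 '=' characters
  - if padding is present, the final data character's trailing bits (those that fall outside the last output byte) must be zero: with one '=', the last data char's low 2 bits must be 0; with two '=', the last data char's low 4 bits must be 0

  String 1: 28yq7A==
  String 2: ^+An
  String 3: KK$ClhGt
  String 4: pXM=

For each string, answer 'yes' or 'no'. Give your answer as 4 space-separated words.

String 1: '28yq7A==' → valid
String 2: '^+An' → invalid (bad char(s): ['^'])
String 3: 'KK$ClhGt' → invalid (bad char(s): ['$'])
String 4: 'pXM=' → valid

Answer: yes no no yes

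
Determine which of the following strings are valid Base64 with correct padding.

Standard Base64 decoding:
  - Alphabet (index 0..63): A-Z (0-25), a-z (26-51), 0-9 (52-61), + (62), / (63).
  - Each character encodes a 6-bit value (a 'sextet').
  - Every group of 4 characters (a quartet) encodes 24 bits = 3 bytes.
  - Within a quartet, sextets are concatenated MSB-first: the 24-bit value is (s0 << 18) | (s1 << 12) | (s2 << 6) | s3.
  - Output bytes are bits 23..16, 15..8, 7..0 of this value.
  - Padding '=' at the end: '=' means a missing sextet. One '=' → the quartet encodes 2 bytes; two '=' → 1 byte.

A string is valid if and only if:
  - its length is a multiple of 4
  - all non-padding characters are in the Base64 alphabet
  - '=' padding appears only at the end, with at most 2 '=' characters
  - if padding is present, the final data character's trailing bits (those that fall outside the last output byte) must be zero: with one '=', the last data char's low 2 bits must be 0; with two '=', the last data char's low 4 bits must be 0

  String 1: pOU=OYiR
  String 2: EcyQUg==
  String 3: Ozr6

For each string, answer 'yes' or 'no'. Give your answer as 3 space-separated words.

Answer: no yes yes

Derivation:
String 1: 'pOU=OYiR' → invalid (bad char(s): ['=']; '=' in middle)
String 2: 'EcyQUg==' → valid
String 3: 'Ozr6' → valid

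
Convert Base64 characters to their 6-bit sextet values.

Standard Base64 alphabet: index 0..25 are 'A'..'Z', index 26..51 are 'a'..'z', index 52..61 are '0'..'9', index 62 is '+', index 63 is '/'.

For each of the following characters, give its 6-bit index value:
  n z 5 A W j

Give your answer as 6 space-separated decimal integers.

Answer: 39 51 57 0 22 35

Derivation:
'n': a..z range, 26 + ord('n') − ord('a') = 39
'z': a..z range, 26 + ord('z') − ord('a') = 51
'5': 0..9 range, 52 + ord('5') − ord('0') = 57
'A': A..Z range, ord('A') − ord('A') = 0
'W': A..Z range, ord('W') − ord('A') = 22
'j': a..z range, 26 + ord('j') − ord('a') = 35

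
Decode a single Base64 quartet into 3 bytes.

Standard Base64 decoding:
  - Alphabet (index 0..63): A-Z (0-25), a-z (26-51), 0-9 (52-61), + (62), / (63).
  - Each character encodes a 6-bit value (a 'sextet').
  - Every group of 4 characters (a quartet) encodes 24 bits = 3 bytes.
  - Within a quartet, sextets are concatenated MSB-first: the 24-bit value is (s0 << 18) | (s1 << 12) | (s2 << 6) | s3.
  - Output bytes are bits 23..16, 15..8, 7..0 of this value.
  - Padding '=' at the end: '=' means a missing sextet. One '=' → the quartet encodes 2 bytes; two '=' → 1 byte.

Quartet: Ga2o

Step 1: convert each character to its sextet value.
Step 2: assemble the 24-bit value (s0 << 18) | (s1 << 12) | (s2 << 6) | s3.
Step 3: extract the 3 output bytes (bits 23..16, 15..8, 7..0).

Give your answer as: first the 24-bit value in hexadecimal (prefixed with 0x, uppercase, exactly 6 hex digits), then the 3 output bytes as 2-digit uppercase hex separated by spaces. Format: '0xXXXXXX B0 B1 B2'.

Answer: 0x19ADA8 19 AD A8

Derivation:
Sextets: G=6, a=26, 2=54, o=40
24-bit: (6<<18) | (26<<12) | (54<<6) | 40
      = 0x180000 | 0x01A000 | 0x000D80 | 0x000028
      = 0x19ADA8
Bytes: (v>>16)&0xFF=19, (v>>8)&0xFF=AD, v&0xFF=A8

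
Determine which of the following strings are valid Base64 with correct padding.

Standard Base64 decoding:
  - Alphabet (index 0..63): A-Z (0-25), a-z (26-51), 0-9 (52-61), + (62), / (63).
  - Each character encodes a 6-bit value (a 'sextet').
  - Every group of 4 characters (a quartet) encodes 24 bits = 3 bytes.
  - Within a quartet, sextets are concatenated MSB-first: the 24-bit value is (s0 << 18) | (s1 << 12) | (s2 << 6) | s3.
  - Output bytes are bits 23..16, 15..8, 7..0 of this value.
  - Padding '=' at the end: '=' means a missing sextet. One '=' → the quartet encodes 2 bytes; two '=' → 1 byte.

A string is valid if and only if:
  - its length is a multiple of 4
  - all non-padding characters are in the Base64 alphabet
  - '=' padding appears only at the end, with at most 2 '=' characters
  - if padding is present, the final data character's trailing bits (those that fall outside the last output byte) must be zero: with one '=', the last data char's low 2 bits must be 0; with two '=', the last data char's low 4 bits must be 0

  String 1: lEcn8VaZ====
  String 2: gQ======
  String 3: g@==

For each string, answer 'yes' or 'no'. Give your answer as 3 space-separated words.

Answer: no no no

Derivation:
String 1: 'lEcn8VaZ====' → invalid (4 pad chars (max 2))
String 2: 'gQ======' → invalid (6 pad chars (max 2))
String 3: 'g@==' → invalid (bad char(s): ['@'])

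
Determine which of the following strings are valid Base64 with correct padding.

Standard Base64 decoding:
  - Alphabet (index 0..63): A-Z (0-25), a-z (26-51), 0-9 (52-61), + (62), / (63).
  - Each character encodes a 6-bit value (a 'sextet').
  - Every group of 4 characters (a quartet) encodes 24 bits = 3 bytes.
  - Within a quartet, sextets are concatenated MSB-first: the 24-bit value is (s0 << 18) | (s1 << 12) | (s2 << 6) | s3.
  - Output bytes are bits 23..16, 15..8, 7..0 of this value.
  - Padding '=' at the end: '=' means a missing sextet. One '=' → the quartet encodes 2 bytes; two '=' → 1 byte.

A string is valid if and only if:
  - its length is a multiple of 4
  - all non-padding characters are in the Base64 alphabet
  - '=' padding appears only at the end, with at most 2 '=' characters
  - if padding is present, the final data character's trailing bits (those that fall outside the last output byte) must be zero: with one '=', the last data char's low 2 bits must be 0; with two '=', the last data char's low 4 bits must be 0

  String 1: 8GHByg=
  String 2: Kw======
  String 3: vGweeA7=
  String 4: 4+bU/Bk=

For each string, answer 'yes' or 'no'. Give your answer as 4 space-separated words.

Answer: no no no yes

Derivation:
String 1: '8GHByg=' → invalid (len=7 not mult of 4)
String 2: 'Kw======' → invalid (6 pad chars (max 2))
String 3: 'vGweeA7=' → invalid (bad trailing bits)
String 4: '4+bU/Bk=' → valid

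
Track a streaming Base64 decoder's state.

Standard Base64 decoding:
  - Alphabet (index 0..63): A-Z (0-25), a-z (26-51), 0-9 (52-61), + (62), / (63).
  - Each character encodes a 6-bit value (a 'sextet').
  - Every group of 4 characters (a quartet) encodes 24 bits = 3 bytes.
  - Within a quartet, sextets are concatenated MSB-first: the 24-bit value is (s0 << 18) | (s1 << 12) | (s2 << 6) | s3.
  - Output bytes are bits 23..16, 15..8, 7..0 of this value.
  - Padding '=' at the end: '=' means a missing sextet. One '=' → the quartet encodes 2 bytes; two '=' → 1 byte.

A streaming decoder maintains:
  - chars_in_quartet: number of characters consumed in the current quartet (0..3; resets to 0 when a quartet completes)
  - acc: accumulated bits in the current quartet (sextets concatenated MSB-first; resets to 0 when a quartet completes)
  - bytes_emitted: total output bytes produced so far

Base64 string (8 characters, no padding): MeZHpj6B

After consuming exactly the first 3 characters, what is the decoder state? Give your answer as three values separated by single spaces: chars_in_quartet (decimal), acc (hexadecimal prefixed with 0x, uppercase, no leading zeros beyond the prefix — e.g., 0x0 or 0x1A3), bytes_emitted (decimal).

After char 0 ('M'=12): chars_in_quartet=1 acc=0xC bytes_emitted=0
After char 1 ('e'=30): chars_in_quartet=2 acc=0x31E bytes_emitted=0
After char 2 ('Z'=25): chars_in_quartet=3 acc=0xC799 bytes_emitted=0

Answer: 3 0xC799 0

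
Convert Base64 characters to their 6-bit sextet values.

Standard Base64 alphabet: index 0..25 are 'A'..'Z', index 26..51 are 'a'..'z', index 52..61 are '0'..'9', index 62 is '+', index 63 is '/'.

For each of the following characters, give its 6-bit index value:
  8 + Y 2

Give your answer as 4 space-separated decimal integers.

'8': 0..9 range, 52 + ord('8') − ord('0') = 60
'+': index 62
'Y': A..Z range, ord('Y') − ord('A') = 24
'2': 0..9 range, 52 + ord('2') − ord('0') = 54

Answer: 60 62 24 54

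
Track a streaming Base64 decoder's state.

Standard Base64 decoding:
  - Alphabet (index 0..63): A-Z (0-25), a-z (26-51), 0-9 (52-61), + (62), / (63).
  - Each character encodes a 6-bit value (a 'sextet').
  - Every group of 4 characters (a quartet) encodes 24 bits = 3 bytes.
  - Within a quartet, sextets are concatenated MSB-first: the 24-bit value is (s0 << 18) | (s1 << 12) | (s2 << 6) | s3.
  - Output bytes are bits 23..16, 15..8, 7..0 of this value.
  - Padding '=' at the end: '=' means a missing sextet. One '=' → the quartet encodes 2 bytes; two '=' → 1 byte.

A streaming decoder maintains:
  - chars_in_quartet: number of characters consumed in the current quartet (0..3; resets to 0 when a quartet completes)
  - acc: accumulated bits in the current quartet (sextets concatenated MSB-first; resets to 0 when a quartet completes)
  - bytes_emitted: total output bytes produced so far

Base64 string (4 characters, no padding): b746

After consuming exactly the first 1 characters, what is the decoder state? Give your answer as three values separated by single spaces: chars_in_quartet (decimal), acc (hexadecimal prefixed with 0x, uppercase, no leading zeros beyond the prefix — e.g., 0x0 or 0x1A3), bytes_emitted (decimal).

Answer: 1 0x1B 0

Derivation:
After char 0 ('b'=27): chars_in_quartet=1 acc=0x1B bytes_emitted=0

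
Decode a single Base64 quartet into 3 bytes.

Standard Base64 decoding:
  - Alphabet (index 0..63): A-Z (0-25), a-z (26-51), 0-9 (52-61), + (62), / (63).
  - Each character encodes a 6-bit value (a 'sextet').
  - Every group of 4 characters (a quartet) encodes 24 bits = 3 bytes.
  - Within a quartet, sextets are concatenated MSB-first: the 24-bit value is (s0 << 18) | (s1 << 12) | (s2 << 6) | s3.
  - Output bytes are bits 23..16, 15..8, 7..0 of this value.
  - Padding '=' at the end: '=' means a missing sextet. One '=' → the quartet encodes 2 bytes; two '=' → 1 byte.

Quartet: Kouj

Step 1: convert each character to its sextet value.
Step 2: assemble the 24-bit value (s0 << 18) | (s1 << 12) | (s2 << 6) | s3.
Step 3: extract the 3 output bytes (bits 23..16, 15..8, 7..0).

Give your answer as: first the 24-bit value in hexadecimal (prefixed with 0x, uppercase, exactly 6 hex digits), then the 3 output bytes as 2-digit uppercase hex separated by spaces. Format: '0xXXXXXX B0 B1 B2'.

Sextets: K=10, o=40, u=46, j=35
24-bit: (10<<18) | (40<<12) | (46<<6) | 35
      = 0x280000 | 0x028000 | 0x000B80 | 0x000023
      = 0x2A8BA3
Bytes: (v>>16)&0xFF=2A, (v>>8)&0xFF=8B, v&0xFF=A3

Answer: 0x2A8BA3 2A 8B A3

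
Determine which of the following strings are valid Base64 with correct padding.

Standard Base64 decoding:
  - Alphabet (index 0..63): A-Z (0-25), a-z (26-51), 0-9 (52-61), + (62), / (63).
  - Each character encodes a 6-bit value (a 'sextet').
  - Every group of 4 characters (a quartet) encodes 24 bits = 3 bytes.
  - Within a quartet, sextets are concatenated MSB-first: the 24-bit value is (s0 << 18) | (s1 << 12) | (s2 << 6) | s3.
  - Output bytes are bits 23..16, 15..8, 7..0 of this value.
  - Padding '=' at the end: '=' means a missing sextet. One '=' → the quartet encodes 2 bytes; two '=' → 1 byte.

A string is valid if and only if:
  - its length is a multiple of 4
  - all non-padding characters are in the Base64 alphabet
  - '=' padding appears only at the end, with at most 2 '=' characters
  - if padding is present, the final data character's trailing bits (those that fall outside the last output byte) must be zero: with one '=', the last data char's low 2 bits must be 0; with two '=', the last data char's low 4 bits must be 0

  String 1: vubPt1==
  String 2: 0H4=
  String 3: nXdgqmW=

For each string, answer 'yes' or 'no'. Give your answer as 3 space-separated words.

Answer: no yes no

Derivation:
String 1: 'vubPt1==' → invalid (bad trailing bits)
String 2: '0H4=' → valid
String 3: 'nXdgqmW=' → invalid (bad trailing bits)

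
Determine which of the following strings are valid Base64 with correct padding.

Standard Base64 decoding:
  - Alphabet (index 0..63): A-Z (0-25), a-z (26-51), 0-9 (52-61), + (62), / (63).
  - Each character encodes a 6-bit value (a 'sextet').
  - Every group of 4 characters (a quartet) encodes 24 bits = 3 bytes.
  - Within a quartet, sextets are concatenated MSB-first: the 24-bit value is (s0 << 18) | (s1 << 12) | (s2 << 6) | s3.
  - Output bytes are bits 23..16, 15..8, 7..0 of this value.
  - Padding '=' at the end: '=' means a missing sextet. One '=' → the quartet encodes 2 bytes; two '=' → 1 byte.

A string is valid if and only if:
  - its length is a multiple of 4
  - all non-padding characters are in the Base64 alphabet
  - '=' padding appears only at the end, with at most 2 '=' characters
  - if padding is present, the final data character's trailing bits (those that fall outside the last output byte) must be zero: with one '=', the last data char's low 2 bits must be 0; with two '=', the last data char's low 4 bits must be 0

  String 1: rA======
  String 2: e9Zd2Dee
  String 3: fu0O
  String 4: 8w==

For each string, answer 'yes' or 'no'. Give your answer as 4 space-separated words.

Answer: no yes yes yes

Derivation:
String 1: 'rA======' → invalid (6 pad chars (max 2))
String 2: 'e9Zd2Dee' → valid
String 3: 'fu0O' → valid
String 4: '8w==' → valid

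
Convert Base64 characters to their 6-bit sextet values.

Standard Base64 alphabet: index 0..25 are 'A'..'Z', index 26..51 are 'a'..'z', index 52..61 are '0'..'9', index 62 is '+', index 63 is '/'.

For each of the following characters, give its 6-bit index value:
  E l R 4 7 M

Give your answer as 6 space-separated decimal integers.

'E': A..Z range, ord('E') − ord('A') = 4
'l': a..z range, 26 + ord('l') − ord('a') = 37
'R': A..Z range, ord('R') − ord('A') = 17
'4': 0..9 range, 52 + ord('4') − ord('0') = 56
'7': 0..9 range, 52 + ord('7') − ord('0') = 59
'M': A..Z range, ord('M') − ord('A') = 12

Answer: 4 37 17 56 59 12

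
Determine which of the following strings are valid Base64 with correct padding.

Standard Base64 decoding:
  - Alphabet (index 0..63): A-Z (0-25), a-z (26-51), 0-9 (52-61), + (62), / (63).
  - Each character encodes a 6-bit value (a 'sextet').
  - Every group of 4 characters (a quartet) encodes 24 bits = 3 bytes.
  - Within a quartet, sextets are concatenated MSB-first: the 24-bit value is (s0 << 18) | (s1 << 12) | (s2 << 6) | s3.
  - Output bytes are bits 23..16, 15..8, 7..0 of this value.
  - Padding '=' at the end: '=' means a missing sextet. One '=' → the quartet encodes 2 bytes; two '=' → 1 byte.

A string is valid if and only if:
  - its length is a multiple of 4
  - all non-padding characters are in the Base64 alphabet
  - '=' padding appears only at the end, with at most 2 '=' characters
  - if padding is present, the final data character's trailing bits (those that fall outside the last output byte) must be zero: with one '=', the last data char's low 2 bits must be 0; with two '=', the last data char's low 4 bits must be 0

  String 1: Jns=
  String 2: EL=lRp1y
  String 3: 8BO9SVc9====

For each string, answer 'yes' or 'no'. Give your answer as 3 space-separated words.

Answer: yes no no

Derivation:
String 1: 'Jns=' → valid
String 2: 'EL=lRp1y' → invalid (bad char(s): ['=']; '=' in middle)
String 3: '8BO9SVc9====' → invalid (4 pad chars (max 2))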